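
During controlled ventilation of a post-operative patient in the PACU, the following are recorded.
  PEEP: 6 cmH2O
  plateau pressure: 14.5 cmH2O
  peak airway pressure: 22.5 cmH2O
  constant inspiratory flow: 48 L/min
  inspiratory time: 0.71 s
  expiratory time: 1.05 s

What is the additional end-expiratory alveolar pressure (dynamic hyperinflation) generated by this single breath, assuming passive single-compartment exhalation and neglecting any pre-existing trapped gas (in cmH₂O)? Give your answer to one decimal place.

1.8

Flow: 48 L/min ÷ 60 = 0.8 L/s.
Vt = flow × Ti = 0.8 L/s × 0.71 s × 1000 mL/L = 568.0 mL.
R = (PIP − Pplat)/V̇ = (22.5 − 14.5) / 0.8 = 8.0/0.8 = 10.0 cmH2O·s/L.
C = Vt/(Pplat − PEEP) = 568.0 / (14.5 − 6) = 568.0/8.5 = 66.824 mL/cmH2O.
τ = R × C = 10.0 × 0.06682 L/cmH2O = 0.6682 s.
Fraction remaining = e^(−Te/τ) = e^(−1.05/0.6682) = 0.2078; trapped volume = 568.0 × 0.2078 = 118.03 mL.
Additional alveolar pressure from trapping ≈ V_trapped / C = 118.03 / 66.824 = 1.766 cmH2O.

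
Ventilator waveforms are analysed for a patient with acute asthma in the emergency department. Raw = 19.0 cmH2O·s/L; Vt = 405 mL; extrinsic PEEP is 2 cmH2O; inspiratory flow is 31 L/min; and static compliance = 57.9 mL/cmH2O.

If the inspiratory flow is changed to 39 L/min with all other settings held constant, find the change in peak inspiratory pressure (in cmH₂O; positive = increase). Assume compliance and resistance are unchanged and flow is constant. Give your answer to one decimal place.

Flow: 31 L/min ÷ 60 = 0.5167 L/s.
New flow: 39 L/min ÷ 60 = 0.65 L/s.
PIP = Vt/C + R·V̇ + PEEP (constant-flow equation of motion).
Only the resistive term changes: ΔPIP = R × ΔV̇ = 19.0 × (0.65 − 0.5167) = 19.0 × 0.1333 = 2.533 cmH2O.

2.5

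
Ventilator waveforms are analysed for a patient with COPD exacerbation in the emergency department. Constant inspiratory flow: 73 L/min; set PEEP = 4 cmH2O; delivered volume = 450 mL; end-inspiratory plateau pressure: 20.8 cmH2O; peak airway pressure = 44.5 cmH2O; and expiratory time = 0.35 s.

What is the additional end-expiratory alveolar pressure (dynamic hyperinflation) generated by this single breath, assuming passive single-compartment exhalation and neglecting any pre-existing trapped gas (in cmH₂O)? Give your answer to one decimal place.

8.6

Flow: 73 L/min ÷ 60 = 1.2167 L/s.
R = (PIP − Pplat)/V̇ = (44.5 − 20.8) / 1.2167 = 23.7/1.2167 = 19.479 cmH2O·s/L.
C = Vt/(Pplat − PEEP) = 450.0 / (20.8 − 4) = 450.0/16.8 = 26.786 mL/cmH2O.
τ = R × C = 19.479 × 0.02679 L/cmH2O = 0.5218 s.
Fraction remaining = e^(−Te/τ) = e^(−0.35/0.5218) = 0.5113; trapped volume = 450.0 × 0.5113 = 230.09 mL.
Additional alveolar pressure from trapping ≈ V_trapped / C = 230.09 / 26.786 = 8.59 cmH2O.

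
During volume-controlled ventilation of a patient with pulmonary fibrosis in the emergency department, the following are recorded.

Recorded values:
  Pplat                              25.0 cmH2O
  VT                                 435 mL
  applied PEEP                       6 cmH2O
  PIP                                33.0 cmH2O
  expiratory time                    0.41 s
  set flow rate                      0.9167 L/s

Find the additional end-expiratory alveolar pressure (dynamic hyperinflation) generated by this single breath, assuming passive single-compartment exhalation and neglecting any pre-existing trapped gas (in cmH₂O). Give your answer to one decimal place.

R = (PIP − Pplat)/V̇ = (33.0 − 25.0) / 0.9167 = 8.0/0.9167 = 8.727 cmH2O·s/L.
C = Vt/(Pplat − PEEP) = 435.0 / (25.0 − 6) = 435.0/19.0 = 22.895 mL/cmH2O.
τ = R × C = 8.727 × 0.0229 L/cmH2O = 0.1998 s.
Fraction remaining = e^(−Te/τ) = e^(−0.41/0.1998) = 0.1285; trapped volume = 435.0 × 0.1285 = 55.898 mL.
Additional alveolar pressure from trapping ≈ V_trapped / C = 55.898 / 22.895 = 2.441 cmH2O.

2.4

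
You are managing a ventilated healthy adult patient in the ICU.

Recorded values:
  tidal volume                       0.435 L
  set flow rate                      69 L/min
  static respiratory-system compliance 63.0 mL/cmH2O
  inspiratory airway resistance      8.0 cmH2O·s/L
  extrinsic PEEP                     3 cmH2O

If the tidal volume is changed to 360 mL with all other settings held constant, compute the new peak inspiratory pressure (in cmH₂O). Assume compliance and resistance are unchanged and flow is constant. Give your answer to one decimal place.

17.9

Flow: 69 L/min ÷ 60 = 1.15 L/s.
PIP = Vt/C + R·V̇ + PEEP (constant-flow equation of motion).
Only the elastic term changes: ΔPIP = ΔVt / C = (360 − 435) / 63.0 = -1.19 cmH2O.
Original PIP = 435/63.0 + 8.0×1.15 + 3 = 19.105 cmH2O; new PIP = 19.105 + (-1.19) = 17.915 cmH2O.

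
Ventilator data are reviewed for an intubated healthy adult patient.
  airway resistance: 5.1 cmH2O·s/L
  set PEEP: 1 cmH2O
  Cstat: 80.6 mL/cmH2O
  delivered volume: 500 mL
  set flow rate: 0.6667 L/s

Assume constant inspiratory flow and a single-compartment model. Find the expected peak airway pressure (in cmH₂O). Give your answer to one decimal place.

10.6

Equation of motion (constant flow): PIP = Vt/C + R·V̇ + PEEP.
PIP = 500/80.6 + 5.1×0.6667 + 1 = 6.203 + 3.4 + 1 = 10.603 cmH2O.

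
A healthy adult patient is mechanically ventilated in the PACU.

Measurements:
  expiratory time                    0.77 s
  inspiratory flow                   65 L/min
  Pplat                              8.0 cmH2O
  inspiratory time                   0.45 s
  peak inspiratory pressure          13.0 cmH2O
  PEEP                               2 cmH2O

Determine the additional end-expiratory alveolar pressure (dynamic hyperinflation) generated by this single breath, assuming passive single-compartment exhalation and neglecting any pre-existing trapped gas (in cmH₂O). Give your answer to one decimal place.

0.8

Flow: 65 L/min ÷ 60 = 1.0833 L/s.
Vt = flow × Ti = 1.0833 L/s × 0.45 s × 1000 mL/L = 487.49 mL.
R = (PIP − Pplat)/V̇ = (13.0 − 8.0) / 1.0833 = 5.0/1.0833 = 4.616 cmH2O·s/L.
C = Vt/(Pplat − PEEP) = 487.49 / (8.0 − 2) = 487.49/6.0 = 81.248 mL/cmH2O.
τ = R × C = 4.616 × 0.08125 L/cmH2O = 0.3751 s.
Fraction remaining = e^(−Te/τ) = e^(−0.77/0.3751) = 0.1284; trapped volume = 487.49 × 0.1284 = 62.594 mL.
Additional alveolar pressure from trapping ≈ V_trapped / C = 62.594 / 81.248 = 0.7704 cmH2O.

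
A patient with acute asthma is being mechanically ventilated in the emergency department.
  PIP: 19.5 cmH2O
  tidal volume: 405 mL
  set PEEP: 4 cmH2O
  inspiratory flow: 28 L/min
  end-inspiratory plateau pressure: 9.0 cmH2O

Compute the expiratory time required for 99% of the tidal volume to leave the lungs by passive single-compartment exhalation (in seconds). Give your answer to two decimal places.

Flow: 28 L/min ÷ 60 = 0.4667 L/s.
R = (PIP − Pplat)/V̇ = (19.5 − 9.0) / 0.4667 = 10.5/0.4667 = 22.498 cmH2O·s/L.
C = Vt/(Pplat − PEEP) = 405.0 / (9.0 − 4) = 405.0/5.0 = 81.0 mL/cmH2O.
τ = R × C = 22.498 × 0.081 L/cmH2O = 1.822 s.
t = −τ·ln(1 − 0.99) = −1.822·ln(0.01) = 8.391 s.

8.39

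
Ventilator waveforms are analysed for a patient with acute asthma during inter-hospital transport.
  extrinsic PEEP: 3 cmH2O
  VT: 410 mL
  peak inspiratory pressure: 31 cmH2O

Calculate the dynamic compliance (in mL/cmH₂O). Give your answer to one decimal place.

Dynamic compliance = Vt / (PIP − PEEP) = 410 / (31 − 3) = 410 / 28.0 = 14.643 mL/cmH2O.

14.6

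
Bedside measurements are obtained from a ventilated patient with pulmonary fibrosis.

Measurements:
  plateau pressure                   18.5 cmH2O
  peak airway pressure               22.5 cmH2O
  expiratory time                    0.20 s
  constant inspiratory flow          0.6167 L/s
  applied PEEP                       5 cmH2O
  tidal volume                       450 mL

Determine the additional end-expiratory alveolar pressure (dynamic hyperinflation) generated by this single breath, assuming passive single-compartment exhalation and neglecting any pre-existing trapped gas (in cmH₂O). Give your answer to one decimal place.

5.4

R = (PIP − Pplat)/V̇ = (22.5 − 18.5) / 0.6167 = 4.0/0.6167 = 6.486 cmH2O·s/L.
C = Vt/(Pplat − PEEP) = 450.0 / (18.5 − 5) = 450.0/13.5 = 33.333 mL/cmH2O.
τ = R × C = 6.486 × 0.03333 L/cmH2O = 0.2162 s.
Fraction remaining = e^(−Te/τ) = e^(−0.20/0.2162) = 0.3965; trapped volume = 450.0 × 0.3965 = 178.43 mL.
Additional alveolar pressure from trapping ≈ V_trapped / C = 178.43 / 33.333 = 5.353 cmH2O.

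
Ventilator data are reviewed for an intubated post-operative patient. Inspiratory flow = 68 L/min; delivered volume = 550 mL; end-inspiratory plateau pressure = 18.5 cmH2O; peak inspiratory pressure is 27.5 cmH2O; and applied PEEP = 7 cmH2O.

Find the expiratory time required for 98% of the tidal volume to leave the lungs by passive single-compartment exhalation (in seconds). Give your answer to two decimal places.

Flow: 68 L/min ÷ 60 = 1.1333 L/s.
R = (PIP − Pplat)/V̇ = (27.5 − 18.5) / 1.1333 = 9.0/1.1333 = 7.941 cmH2O·s/L.
C = Vt/(Pplat − PEEP) = 550.0 / (18.5 − 7) = 550.0/11.5 = 47.826 mL/cmH2O.
τ = R × C = 7.941 × 0.04783 L/cmH2O = 0.3798 s.
t = −τ·ln(1 − 0.98) = −0.3798·ln(0.02) = 1.486 s.

1.49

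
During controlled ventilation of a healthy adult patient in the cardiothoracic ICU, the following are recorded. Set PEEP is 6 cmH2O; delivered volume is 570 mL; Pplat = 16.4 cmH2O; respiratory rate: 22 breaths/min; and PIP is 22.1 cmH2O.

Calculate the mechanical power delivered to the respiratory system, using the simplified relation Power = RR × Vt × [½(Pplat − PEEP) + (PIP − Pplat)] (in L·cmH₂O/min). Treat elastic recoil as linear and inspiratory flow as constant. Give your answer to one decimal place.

Per-breath work = Vt × [½(Pplat−PEEP) + (PIP−Pplat)] = 0.570 × [0.5×10.4 + 5.7] = 0.570 × 10.9 = 6.213 L·cmH2O.
Power = 22 × 6.213 = 136.69 L·cmH2O/min.

136.7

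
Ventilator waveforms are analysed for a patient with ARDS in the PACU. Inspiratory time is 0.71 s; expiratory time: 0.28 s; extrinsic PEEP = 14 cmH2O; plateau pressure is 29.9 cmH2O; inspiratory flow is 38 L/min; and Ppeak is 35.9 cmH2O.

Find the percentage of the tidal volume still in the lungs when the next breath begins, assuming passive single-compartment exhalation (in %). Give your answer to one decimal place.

Flow: 38 L/min ÷ 60 = 0.6333 L/s.
Vt = flow × Ti = 0.6333 L/s × 0.71 s × 1000 mL/L = 449.64 mL.
R = (PIP − Pplat)/V̇ = (35.9 − 29.9) / 0.6333 = 6.0/0.6333 = 9.474 cmH2O·s/L.
C = Vt/(Pplat − PEEP) = 449.64 / (29.9 − 14) = 449.64/15.9 = 28.279 mL/cmH2O.
τ = R × C = 9.474 × 0.02828 L/cmH2O = 0.2679 s.
Fraction remaining at end-expiration = e^(−Te/τ) = e^(−0.28/0.2679) = 0.3516 → 35.16%.

35.2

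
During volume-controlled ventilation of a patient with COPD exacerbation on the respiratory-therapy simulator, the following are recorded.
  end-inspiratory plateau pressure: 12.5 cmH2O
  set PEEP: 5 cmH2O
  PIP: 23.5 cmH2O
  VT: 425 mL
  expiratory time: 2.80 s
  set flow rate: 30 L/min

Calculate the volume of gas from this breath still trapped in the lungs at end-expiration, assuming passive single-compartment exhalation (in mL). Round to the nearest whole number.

45

Flow: 30 L/min ÷ 60 = 0.5 L/s.
R = (PIP − Pplat)/V̇ = (23.5 − 12.5) / 0.5 = 11.0/0.5 = 22.0 cmH2O·s/L.
C = Vt/(Pplat − PEEP) = 425.0 / (12.5 − 5) = 425.0/7.5 = 56.667 mL/cmH2O.
τ = R × C = 22.0 × 0.05667 L/cmH2O = 1.247 s.
Fraction remaining = e^(−Te/τ) = e^(−2.80/1.247) = 0.1059.
Trapped volume = 425.0 × 0.1059 = 45.008 mL.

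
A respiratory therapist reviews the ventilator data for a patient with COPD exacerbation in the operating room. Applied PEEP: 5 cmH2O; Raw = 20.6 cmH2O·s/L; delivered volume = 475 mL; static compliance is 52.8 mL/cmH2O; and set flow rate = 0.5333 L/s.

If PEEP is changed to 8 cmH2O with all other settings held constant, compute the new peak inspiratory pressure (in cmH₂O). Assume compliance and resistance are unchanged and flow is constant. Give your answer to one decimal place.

PIP = Vt/C + R·V̇ + PEEP (constant-flow equation of motion).
Only the baseline term changes: ΔPIP = ΔPEEP = 8 − 5 = 3.0 cmH2O.
Original PIP = 475/52.8 + 20.6×0.5333 + 5 = 24.982 cmH2O; new PIP = 24.982 + (3.0) = 27.982 cmH2O.

28.0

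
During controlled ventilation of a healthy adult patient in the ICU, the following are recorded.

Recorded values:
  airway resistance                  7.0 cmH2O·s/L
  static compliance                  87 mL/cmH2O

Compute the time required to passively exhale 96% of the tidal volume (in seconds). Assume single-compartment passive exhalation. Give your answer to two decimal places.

τ = R × C = 7.0 × 87 mL/cmH2O = 7.0 × 0.087 L/cmH2O = 0.609 s.
Exhaled fraction f = 1 − e^(−t/τ) → t = −τ·ln(1 − f) = −0.609·ln(0.04) = 1.96 s.

1.96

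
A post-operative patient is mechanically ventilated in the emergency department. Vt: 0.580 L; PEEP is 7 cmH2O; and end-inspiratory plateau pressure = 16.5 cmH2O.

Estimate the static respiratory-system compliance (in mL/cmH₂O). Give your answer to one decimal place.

Cstat = Vt / (Pplat − PEEP) = 580 / (16.5 − 7) = 580 / 9.5 = 61.053 mL/cmH2O.

61.1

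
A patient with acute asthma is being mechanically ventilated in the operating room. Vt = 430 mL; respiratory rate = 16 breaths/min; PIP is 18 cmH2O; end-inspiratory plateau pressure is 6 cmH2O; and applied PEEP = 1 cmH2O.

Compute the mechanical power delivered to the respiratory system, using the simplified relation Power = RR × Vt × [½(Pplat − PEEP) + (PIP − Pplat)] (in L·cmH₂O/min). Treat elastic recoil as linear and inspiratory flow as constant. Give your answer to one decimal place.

99.8

Per-breath work = Vt × [½(Pplat−PEEP) + (PIP−Pplat)] = 0.430 × [0.5×5.0 + 12.0] = 0.430 × 14.5 = 6.235 L·cmH2O.
Power = 16 × 6.235 = 99.76 L·cmH2O/min.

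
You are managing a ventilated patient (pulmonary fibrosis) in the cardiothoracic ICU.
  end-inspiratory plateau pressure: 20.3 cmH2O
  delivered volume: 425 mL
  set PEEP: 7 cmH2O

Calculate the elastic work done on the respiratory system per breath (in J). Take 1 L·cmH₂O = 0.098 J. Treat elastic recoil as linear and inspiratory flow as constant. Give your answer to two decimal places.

0.28

Elastic work ≈ ½ × (Pplat − PEEP) × Vt = 0.5 × (20.3 − 7) × 0.425 L = 0.5 × 13.3 × 0.425 = 2.826 L·cmH2O.
× 0.098 J/(L·cmH2O) → 0.2769 J.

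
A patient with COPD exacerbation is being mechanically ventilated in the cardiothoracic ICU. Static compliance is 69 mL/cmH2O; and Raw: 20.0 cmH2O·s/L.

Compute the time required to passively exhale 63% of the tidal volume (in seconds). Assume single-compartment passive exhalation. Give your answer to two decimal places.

1.37

τ = R × C = 20.0 × 69 mL/cmH2O = 20.0 × 0.069 L/cmH2O = 1.38 s.
Exhaled fraction f = 1 − e^(−t/τ) → t = −τ·ln(1 − f) = −1.38·ln(0.37) = 1.372 s.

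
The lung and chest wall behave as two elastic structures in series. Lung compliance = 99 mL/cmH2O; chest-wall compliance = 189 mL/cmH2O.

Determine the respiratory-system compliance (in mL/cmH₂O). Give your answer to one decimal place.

65.0

Lung and chest wall are elastances in series: 1/Crs = 1/CL + 1/Ccw.
1/Crs = 1/99 + 1/189 = 0.01539.
Crs = 64.977 mL/cmH2O.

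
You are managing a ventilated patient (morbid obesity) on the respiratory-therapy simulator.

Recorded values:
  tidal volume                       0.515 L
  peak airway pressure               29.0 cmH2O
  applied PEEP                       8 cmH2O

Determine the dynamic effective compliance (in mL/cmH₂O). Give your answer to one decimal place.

Dynamic compliance = Vt / (PIP − PEEP) = 515 / (29.0 − 8) = 515 / 21.0 = 24.524 mL/cmH2O.

24.5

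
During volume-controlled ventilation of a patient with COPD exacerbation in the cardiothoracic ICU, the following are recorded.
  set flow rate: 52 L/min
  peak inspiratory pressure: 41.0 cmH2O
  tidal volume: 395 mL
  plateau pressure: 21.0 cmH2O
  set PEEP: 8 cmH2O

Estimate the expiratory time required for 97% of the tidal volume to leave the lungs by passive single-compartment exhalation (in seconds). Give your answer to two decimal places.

Flow: 52 L/min ÷ 60 = 0.8667 L/s.
R = (PIP − Pplat)/V̇ = (41.0 − 21.0) / 0.8667 = 20.0/0.8667 = 23.076 cmH2O·s/L.
C = Vt/(Pplat − PEEP) = 395.0 / (21.0 − 8) = 395.0/13.0 = 30.385 mL/cmH2O.
τ = R × C = 23.076 × 0.03039 L/cmH2O = 0.7013 s.
t = −τ·ln(1 − 0.97) = −0.7013·ln(0.03) = 2.459 s.

2.46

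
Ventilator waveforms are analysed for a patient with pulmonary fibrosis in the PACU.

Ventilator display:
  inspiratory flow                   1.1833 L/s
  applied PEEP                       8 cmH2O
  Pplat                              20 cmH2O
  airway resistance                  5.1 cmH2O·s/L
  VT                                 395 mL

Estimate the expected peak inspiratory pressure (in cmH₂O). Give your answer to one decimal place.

26.0

PIP = Pplat + Raw × flow = 20 + 5.1 × 1.1833 = 20 + 6.035 = 26.035 cmH2O.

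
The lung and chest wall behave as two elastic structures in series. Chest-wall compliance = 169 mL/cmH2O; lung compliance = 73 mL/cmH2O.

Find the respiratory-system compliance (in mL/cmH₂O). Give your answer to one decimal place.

Lung and chest wall are elastances in series: 1/Crs = 1/CL + 1/Ccw.
1/Crs = 1/73 + 1/169 = 0.01962.
Crs = 50.968 mL/cmH2O.

51.0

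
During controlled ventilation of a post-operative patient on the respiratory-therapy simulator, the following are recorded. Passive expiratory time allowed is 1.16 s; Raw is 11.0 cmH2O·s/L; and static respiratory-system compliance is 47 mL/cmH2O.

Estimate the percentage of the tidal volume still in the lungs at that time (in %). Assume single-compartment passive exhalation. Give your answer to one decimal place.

10.6

τ = R × C = 11.0 × 47 mL/cmH2O = 11.0 × 0.047 L/cmH2O = 0.517 s.
Passive exhalation: V(t)/V₀ = e^(−t/τ) = e^(−1.16/0.517) = 0.1061.
Fraction remaining = 0.1061 → 10.61%.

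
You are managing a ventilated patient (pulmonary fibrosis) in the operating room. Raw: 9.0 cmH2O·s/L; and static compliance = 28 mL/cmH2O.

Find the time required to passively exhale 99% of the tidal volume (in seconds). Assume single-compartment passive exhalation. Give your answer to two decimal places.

τ = R × C = 9.0 × 28 mL/cmH2O = 9.0 × 0.028 L/cmH2O = 0.252 s.
Exhaled fraction f = 1 − e^(−t/τ) → t = −τ·ln(1 − f) = −0.252·ln(0.01) = 1.161 s.

1.16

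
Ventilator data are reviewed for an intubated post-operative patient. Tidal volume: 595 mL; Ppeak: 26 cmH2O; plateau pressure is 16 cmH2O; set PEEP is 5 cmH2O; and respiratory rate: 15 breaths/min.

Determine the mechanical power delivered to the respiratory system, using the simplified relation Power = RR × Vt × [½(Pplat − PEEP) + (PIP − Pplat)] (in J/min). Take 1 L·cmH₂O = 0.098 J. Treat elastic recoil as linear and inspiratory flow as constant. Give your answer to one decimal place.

13.6

Per-breath work = Vt × [½(Pplat−PEEP) + (PIP−Pplat)] = 0.595 × [0.5×11.0 + 10.0] = 0.595 × 15.5 = 9.223 L·cmH2O.
Power = 15 × 9.223 = 138.35 L·cmH2O/min.
× 0.098 J/(L·cmH2O) → 13.558 J/min.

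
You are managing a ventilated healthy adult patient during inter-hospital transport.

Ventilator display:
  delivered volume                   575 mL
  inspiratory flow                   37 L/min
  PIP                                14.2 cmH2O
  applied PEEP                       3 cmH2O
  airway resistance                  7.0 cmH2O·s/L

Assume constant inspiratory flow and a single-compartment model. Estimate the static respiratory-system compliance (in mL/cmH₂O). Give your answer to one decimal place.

83.5

Flow: 37 L/min ÷ 60 = 0.6167 L/s.
Equation of motion (constant flow): PIP = Vt/C + R·V̇ + PEEP.
Vt/C = PIP − R·V̇ − PEEP = 14.2 − 7.0×0.6167 − 3 = 14.2 − 4.317 − 3 = 6.883 cmH2O.
C = Vt / 6.883 = 575 / 6.883 = 83.539 mL/cmH2O.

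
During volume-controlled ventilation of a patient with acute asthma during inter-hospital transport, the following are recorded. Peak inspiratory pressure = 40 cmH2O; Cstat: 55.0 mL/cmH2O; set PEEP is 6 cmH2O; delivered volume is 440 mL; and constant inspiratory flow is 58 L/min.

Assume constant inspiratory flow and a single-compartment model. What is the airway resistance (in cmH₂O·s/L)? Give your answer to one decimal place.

26.9

Flow: 58 L/min ÷ 60 = 0.9667 L/s.
Equation of motion (constant flow): PIP = Vt/C + R·V̇ + PEEP.
R·V̇ = PIP − Vt/C − PEEP = 40 − 440/55.0 − 6 = 40 − 8.0 − 6 = 26.0 cmH2O.
R = 26.0 / 0.9667 = 26.896 cmH2O·s/L.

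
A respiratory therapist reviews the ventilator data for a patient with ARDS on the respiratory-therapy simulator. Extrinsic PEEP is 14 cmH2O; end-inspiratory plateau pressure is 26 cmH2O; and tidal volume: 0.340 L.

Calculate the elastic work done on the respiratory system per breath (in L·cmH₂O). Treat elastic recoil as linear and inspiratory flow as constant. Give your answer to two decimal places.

Elastic work ≈ ½ × (Pplat − PEEP) × Vt = 0.5 × (26 − 14) × 0.340 L = 0.5 × 12.0 × 0.340 = 2.04 L·cmH2O.

2.04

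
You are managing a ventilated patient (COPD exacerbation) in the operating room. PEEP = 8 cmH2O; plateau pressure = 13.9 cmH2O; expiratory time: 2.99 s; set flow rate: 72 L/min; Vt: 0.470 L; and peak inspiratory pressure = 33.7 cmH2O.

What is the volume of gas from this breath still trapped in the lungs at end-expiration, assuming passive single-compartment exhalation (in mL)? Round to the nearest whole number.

Flow: 72 L/min ÷ 60 = 1.2 L/s.
R = (PIP − Pplat)/V̇ = (33.7 − 13.9) / 1.2 = 19.8/1.2 = 16.5 cmH2O·s/L.
C = Vt/(Pplat − PEEP) = 470.0 / (13.9 − 8) = 470.0/5.9 = 79.661 mL/cmH2O.
τ = R × C = 16.5 × 0.07966 L/cmH2O = 1.314 s.
Fraction remaining = e^(−Te/τ) = e^(−2.99/1.314) = 0.1027.
Trapped volume = 470.0 × 0.1027 = 48.269 mL.

48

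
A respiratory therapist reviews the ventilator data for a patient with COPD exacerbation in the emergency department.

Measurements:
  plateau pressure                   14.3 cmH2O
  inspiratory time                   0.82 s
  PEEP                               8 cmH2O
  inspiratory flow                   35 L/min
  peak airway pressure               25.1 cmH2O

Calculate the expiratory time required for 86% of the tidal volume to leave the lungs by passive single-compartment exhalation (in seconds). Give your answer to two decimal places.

Flow: 35 L/min ÷ 60 = 0.5833 L/s.
Vt = flow × Ti = 0.5833 L/s × 0.82 s × 1000 mL/L = 478.31 mL.
R = (PIP − Pplat)/V̇ = (25.1 − 14.3) / 0.5833 = 10.8/0.5833 = 18.515 cmH2O·s/L.
C = Vt/(Pplat − PEEP) = 478.31 / (14.3 − 8) = 478.31/6.3 = 75.922 mL/cmH2O.
τ = R × C = 18.515 × 0.07592 L/cmH2O = 1.406 s.
t = −τ·ln(1 − 0.86) = −1.406·ln(0.14) = 2.764 s.

2.76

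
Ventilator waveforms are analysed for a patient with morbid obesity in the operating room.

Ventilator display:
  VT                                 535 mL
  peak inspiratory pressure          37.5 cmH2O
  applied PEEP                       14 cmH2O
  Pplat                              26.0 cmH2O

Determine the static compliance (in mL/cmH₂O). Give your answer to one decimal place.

Cstat = Vt / (Pplat − PEEP) = 535 / (26.0 − 14) = 535 / 12.0 = 44.583 mL/cmH2O.

44.6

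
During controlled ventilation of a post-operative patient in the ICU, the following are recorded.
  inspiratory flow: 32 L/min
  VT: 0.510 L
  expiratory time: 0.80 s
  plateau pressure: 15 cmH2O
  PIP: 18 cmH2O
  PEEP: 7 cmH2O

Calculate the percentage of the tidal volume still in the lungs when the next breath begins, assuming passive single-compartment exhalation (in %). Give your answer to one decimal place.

Flow: 32 L/min ÷ 60 = 0.5333 L/s.
R = (PIP − Pplat)/V̇ = (18 − 15) / 0.5333 = 3.0/0.5333 = 5.625 cmH2O·s/L.
C = Vt/(Pplat − PEEP) = 510.0 / (15 − 7) = 510.0/8.0 = 63.75 mL/cmH2O.
τ = R × C = 5.625 × 0.06375 L/cmH2O = 0.3586 s.
Fraction remaining at end-expiration = e^(−Te/τ) = e^(−0.80/0.3586) = 0.1074 → 10.74%.

10.7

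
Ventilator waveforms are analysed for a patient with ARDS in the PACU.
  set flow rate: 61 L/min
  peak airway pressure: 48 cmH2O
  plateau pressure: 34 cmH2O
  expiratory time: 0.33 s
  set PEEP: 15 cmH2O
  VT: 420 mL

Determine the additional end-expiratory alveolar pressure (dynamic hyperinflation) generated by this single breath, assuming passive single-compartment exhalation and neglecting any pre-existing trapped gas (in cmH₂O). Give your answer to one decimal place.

Flow: 61 L/min ÷ 60 = 1.0167 L/s.
R = (PIP − Pplat)/V̇ = (48 − 34) / 1.0167 = 14.0/1.0167 = 13.77 cmH2O·s/L.
C = Vt/(Pplat − PEEP) = 420.0 / (34 − 15) = 420.0/19.0 = 22.105 mL/cmH2O.
τ = R × C = 13.77 × 0.02211 L/cmH2O = 0.3045 s.
Fraction remaining = e^(−Te/τ) = e^(−0.33/0.3045) = 0.3383; trapped volume = 420.0 × 0.3383 = 142.09 mL.
Additional alveolar pressure from trapping ≈ V_trapped / C = 142.09 / 22.105 = 6.428 cmH2O.

6.4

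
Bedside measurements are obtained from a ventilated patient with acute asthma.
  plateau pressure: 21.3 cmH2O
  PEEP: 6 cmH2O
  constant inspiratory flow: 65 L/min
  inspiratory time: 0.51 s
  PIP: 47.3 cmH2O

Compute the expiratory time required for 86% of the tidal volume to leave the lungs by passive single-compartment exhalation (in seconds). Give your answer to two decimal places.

Flow: 65 L/min ÷ 60 = 1.0833 L/s.
Vt = flow × Ti = 1.0833 L/s × 0.51 s × 1000 mL/L = 552.48 mL.
R = (PIP − Pplat)/V̇ = (47.3 − 21.3) / 1.0833 = 26.0/1.0833 = 24.001 cmH2O·s/L.
C = Vt/(Pplat − PEEP) = 552.48 / (21.3 − 6) = 552.48/15.3 = 36.11 mL/cmH2O.
τ = R × C = 24.001 × 0.03611 L/cmH2O = 0.8667 s.
t = −τ·ln(1 − 0.86) = −0.8667·ln(0.14) = 1.704 s.

1.70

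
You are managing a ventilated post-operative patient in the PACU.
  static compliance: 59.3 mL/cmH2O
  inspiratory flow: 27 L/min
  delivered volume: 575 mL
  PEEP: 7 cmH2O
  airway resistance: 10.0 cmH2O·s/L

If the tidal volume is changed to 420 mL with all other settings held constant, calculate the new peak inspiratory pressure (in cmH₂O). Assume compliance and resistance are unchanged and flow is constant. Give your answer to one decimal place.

Flow: 27 L/min ÷ 60 = 0.45 L/s.
PIP = Vt/C + R·V̇ + PEEP (constant-flow equation of motion).
Only the elastic term changes: ΔPIP = ΔVt / C = (420 − 575) / 59.3 = -2.614 cmH2O.
Original PIP = 575/59.3 + 10.0×0.45 + 7 = 21.196 cmH2O; new PIP = 21.196 + (-2.614) = 18.582 cmH2O.

18.6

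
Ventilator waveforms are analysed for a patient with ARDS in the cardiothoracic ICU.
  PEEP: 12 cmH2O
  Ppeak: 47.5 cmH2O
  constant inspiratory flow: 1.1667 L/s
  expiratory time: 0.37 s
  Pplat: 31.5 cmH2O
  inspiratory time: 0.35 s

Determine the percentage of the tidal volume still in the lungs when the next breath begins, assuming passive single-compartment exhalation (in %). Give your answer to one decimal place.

Vt = flow × Ti = 1.1667 L/s × 0.35 s × 1000 mL/L = 408.35 mL.
R = (PIP − Pplat)/V̇ = (47.5 − 31.5) / 1.1667 = 16.0/1.1667 = 13.714 cmH2O·s/L.
C = Vt/(Pplat − PEEP) = 408.35 / (31.5 − 12) = 408.35/19.5 = 20.941 mL/cmH2O.
τ = R × C = 13.714 × 0.02094 L/cmH2O = 0.2872 s.
Fraction remaining at end-expiration = e^(−Te/τ) = e^(−0.37/0.2872) = 0.2757 → 27.57%.

27.6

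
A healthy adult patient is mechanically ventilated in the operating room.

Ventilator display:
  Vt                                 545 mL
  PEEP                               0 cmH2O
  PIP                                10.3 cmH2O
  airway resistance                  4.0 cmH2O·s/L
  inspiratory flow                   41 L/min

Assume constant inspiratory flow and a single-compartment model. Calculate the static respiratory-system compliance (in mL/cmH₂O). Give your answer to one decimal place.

Flow: 41 L/min ÷ 60 = 0.6833 L/s.
Equation of motion (constant flow): PIP = Vt/C + R·V̇ + PEEP.
Vt/C = PIP − R·V̇ − PEEP = 10.3 − 4.0×0.6833 − 0 = 10.3 − 2.733 − 0 = 7.567 cmH2O.
C = Vt / 7.567 = 545 / 7.567 = 72.023 mL/cmH2O.

72.0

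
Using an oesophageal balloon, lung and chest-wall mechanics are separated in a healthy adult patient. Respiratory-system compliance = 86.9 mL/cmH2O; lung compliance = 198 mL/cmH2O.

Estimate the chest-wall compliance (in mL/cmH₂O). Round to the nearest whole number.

1/Ccw = 1/Crs − 1/CL.
1/Ccw = 1/86.9 − 1/198 = 0.006457.
Ccw = 154.87 mL/cmH2O.

155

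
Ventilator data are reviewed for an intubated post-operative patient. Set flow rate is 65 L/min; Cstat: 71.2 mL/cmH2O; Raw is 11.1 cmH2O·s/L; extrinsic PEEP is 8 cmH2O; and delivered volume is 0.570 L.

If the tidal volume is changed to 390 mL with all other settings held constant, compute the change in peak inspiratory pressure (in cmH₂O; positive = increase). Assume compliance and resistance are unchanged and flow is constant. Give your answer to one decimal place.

PIP = Vt/C + R·V̇ + PEEP (constant-flow equation of motion).
Only the elastic term changes: ΔPIP = ΔVt / C = (390 − 570) / 71.2 = -2.528 cmH2O.

-2.5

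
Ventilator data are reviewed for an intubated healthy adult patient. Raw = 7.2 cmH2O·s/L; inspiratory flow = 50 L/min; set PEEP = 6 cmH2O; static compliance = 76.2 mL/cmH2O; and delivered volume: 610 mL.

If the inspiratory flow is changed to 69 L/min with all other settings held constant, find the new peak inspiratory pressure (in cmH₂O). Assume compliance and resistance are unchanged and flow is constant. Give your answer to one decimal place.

22.3

Flow: 50 L/min ÷ 60 = 0.8333 L/s.
New flow: 69 L/min ÷ 60 = 1.15 L/s.
PIP = Vt/C + R·V̇ + PEEP (constant-flow equation of motion).
Only the resistive term changes: ΔPIP = R × ΔV̇ = 7.2 × (1.15 − 0.8333) = 7.2 × 0.3167 = 2.28 cmH2O.
Original PIP = 610/76.2 + 7.2×0.8333 + 6 = 20.005 cmH2O; new PIP = 20.005 + (2.28) = 22.285 cmH2O.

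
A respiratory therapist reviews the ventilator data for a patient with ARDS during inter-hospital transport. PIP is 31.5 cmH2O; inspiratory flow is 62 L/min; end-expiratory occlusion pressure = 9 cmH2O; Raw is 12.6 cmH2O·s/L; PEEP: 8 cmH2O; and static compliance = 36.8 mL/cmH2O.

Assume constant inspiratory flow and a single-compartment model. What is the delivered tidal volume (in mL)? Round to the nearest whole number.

349

Flow: 62 L/min ÷ 60 = 1.0333 L/s.
Total PEEP = 9 cmH2O (set 8 + intrinsic 1); this is the baseline alveolar pressure.
Equation of motion (constant flow): PIP = Vt/C + R·V̇ + PEEP.
Vt/C = PIP − R·V̇ − PEEP = 31.5 − 13.02 − 9 = 9.48 cmH2O.
Vt = C × 9.48 = 36.8 × 9.48 = 348.86 mL.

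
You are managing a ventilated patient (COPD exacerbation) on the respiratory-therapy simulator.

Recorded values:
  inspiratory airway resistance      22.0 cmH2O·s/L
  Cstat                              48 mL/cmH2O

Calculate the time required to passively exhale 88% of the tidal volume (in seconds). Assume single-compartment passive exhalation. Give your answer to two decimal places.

τ = R × C = 22.0 × 48 mL/cmH2O = 22.0 × 0.048 L/cmH2O = 1.056 s.
Exhaled fraction f = 1 − e^(−t/τ) → t = −τ·ln(1 − f) = −1.056·ln(0.12) = 2.239 s.

2.24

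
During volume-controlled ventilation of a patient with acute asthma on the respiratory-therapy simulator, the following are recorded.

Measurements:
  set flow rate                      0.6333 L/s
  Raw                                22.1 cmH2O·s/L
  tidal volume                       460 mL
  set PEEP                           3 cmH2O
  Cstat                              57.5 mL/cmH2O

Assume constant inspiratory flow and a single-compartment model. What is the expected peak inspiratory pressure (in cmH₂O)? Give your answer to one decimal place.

25.0

Equation of motion (constant flow): PIP = Vt/C + R·V̇ + PEEP.
PIP = 460/57.5 + 22.1×0.6333 + 3 = 8.0 + 13.996 + 3 = 24.996 cmH2O.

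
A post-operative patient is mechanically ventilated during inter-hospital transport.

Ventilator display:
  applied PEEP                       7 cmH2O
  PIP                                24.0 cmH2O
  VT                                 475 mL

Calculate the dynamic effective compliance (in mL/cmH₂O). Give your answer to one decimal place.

27.9

Dynamic compliance = Vt / (PIP − PEEP) = 475 / (24.0 − 7) = 475 / 17.0 = 27.941 mL/cmH2O.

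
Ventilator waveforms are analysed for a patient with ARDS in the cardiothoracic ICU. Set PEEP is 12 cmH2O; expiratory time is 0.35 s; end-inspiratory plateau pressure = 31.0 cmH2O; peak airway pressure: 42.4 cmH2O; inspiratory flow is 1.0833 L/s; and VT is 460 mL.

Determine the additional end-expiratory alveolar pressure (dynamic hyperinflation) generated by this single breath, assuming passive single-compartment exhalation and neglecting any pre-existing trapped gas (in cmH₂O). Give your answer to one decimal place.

R = (PIP − Pplat)/V̇ = (42.4 − 31.0) / 1.0833 = 11.4/1.0833 = 10.523 cmH2O·s/L.
C = Vt/(Pplat − PEEP) = 460.0 / (31.0 − 12) = 460.0/19.0 = 24.211 mL/cmH2O.
τ = R × C = 10.523 × 0.02421 L/cmH2O = 0.2548 s.
Fraction remaining = e^(−Te/τ) = e^(−0.35/0.2548) = 0.2532; trapped volume = 460.0 × 0.2532 = 116.47 mL.
Additional alveolar pressure from trapping ≈ V_trapped / C = 116.47 / 24.211 = 4.811 cmH2O.

4.8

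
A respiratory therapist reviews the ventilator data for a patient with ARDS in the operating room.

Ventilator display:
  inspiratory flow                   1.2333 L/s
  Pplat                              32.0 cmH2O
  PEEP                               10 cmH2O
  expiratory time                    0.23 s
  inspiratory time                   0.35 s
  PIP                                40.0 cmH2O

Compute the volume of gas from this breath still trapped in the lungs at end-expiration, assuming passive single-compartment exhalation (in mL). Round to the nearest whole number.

71

Vt = flow × Ti = 1.2333 L/s × 0.35 s × 1000 mL/L = 431.66 mL.
R = (PIP − Pplat)/V̇ = (40.0 − 32.0) / 1.2333 = 8.0/1.2333 = 6.487 cmH2O·s/L.
C = Vt/(Pplat − PEEP) = 431.66 / (32.0 − 10) = 431.66/22.0 = 19.621 mL/cmH2O.
τ = R × C = 6.487 × 0.01962 L/cmH2O = 0.1273 s.
Fraction remaining = e^(−Te/τ) = e^(−0.23/0.1273) = 0.1642.
Trapped volume = 431.66 × 0.1642 = 70.879 mL.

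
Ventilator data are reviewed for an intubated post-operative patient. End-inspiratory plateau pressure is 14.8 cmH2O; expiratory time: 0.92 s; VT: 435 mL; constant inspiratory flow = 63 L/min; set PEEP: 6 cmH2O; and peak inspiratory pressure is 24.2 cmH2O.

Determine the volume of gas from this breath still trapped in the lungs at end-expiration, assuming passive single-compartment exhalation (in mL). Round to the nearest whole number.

54

Flow: 63 L/min ÷ 60 = 1.05 L/s.
R = (PIP − Pplat)/V̇ = (24.2 − 14.8) / 1.05 = 9.4/1.05 = 8.952 cmH2O·s/L.
C = Vt/(Pplat − PEEP) = 435.0 / (14.8 − 6) = 435.0/8.8 = 49.432 mL/cmH2O.
τ = R × C = 8.952 × 0.04943 L/cmH2O = 0.4425 s.
Fraction remaining = e^(−Te/τ) = e^(−0.92/0.4425) = 0.125.
Trapped volume = 435.0 × 0.125 = 54.375 mL.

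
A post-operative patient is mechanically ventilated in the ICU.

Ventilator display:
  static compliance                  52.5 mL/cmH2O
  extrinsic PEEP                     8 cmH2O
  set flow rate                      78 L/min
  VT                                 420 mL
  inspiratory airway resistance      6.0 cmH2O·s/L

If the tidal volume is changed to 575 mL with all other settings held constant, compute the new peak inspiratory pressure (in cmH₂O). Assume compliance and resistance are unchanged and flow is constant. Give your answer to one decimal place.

Flow: 78 L/min ÷ 60 = 1.3 L/s.
PIP = Vt/C + R·V̇ + PEEP (constant-flow equation of motion).
Only the elastic term changes: ΔPIP = ΔVt / C = (575 − 420) / 52.5 = 2.952 cmH2O.
Original PIP = 420/52.5 + 6.0×1.3 + 8 = 23.8 cmH2O; new PIP = 23.8 + (2.952) = 26.752 cmH2O.

26.8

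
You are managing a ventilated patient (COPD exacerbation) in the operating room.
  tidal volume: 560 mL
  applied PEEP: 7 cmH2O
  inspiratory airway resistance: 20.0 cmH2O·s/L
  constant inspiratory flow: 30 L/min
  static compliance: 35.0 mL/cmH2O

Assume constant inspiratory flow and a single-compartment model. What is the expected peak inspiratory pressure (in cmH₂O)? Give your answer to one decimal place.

Flow: 30 L/min ÷ 60 = 0.5 L/s.
Equation of motion (constant flow): PIP = Vt/C + R·V̇ + PEEP.
PIP = 560/35.0 + 20.0×0.5 + 7 = 16.0 + 10.0 + 7 = 33.0 cmH2O.

33.0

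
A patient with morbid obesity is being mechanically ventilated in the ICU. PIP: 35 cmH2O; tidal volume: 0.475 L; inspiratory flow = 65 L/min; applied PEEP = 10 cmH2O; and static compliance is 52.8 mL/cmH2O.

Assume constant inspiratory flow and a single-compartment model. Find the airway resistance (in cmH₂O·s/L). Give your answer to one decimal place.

Flow: 65 L/min ÷ 60 = 1.0833 L/s.
Equation of motion (constant flow): PIP = Vt/C + R·V̇ + PEEP.
R·V̇ = PIP − Vt/C − PEEP = 35 − 475/52.8 − 10 = 35 − 8.996 − 10 = 16.004 cmH2O.
R = 16.004 / 1.0833 = 14.773 cmH2O·s/L.

14.8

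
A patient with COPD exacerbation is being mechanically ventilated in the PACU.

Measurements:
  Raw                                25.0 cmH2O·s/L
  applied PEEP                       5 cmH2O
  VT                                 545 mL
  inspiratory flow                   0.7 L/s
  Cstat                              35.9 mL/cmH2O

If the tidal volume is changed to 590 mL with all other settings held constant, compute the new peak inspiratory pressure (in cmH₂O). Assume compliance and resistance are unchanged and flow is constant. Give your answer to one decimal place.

PIP = Vt/C + R·V̇ + PEEP (constant-flow equation of motion).
Only the elastic term changes: ΔPIP = ΔVt / C = (590 − 545) / 35.9 = 1.253 cmH2O.
Original PIP = 545/35.9 + 25.0×0.7 + 5 = 37.681 cmH2O; new PIP = 37.681 + (1.253) = 38.934 cmH2O.

38.9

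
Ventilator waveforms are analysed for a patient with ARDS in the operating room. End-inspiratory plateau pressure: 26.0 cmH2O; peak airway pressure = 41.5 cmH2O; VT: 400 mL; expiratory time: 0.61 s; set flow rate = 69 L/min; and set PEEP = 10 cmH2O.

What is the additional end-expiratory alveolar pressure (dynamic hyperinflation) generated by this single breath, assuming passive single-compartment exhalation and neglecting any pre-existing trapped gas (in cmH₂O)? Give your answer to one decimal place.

Flow: 69 L/min ÷ 60 = 1.15 L/s.
R = (PIP − Pplat)/V̇ = (41.5 − 26.0) / 1.15 = 15.5/1.15 = 13.478 cmH2O·s/L.
C = Vt/(Pplat − PEEP) = 400.0 / (26.0 − 10) = 400.0/16.0 = 25.0 mL/cmH2O.
τ = R × C = 13.478 × 0.025 L/cmH2O = 0.337 s.
Fraction remaining = e^(−Te/τ) = e^(−0.61/0.337) = 0.1636; trapped volume = 400.0 × 0.1636 = 65.44 mL.
Additional alveolar pressure from trapping ≈ V_trapped / C = 65.44 / 25.0 = 2.618 cmH2O.

2.6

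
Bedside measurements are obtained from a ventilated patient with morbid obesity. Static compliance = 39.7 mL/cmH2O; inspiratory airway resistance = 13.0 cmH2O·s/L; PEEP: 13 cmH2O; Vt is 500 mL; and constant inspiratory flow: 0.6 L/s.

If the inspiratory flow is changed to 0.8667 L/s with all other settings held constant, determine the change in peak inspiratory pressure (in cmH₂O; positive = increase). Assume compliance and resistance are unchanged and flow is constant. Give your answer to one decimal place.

3.5

PIP = Vt/C + R·V̇ + PEEP (constant-flow equation of motion).
Only the resistive term changes: ΔPIP = R × ΔV̇ = 13.0 × (0.8667 − 0.6) = 13.0 × 0.2667 = 3.467 cmH2O.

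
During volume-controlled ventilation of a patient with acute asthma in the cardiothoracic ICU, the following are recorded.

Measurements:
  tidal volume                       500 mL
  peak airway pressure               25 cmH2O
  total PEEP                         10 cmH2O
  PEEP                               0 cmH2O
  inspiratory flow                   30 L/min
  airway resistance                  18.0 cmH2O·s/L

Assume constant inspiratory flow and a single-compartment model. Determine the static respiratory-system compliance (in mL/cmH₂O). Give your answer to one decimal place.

Flow: 30 L/min ÷ 60 = 0.5 L/s.
Total PEEP = 10 cmH2O (set 0 + intrinsic 10); this is the baseline alveolar pressure.
Equation of motion (constant flow): PIP = Vt/C + R·V̇ + PEEP.
Vt/C = PIP − R·V̇ − PEEP = 25 − 18.0×0.5 − 10 = 25 − 9.0 − 10 = 6.0 cmH2O.
C = Vt / 6.0 = 500 / 6.0 = 83.333 mL/cmH2O.

83.3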